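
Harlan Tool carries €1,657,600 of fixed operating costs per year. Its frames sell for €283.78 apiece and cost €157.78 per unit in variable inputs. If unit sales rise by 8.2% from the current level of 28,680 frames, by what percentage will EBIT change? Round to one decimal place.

At 28,680 units, contribution = 28,680 × €126.00 = €3,613,680.00.
Operating income = contribution − fixed costs = €3,613,680.00 − €1,657,600 = €1,956,080.00.
Degree of operating leverage = €3,613,680.00 / €1,956,080.00 = 1.8474.
Operating income changes by 1.8474 × +8.2% = +15.1%.

+15.1%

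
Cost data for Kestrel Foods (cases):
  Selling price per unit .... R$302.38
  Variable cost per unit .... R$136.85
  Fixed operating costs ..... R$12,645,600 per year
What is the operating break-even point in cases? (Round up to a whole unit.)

Unit CM = price − variable cost = R$302.38 − R$136.85 = R$165.53.
Break-even volume = fixed costs ÷ CM per unit = R$12,645,600 ÷ R$165.53 = 76,394.61, so 76,395 cases.

76,395 cases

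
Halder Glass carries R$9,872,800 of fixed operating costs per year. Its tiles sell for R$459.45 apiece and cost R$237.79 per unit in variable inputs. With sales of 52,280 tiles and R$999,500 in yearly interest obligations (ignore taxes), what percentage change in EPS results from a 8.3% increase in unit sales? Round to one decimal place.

+134.3%

At 52,280 units, contribution = 52,280 × R$221.66 = R$11,588,384.80.
Operating income = contribution − fixed costs = R$11,588,384.80 − R$9,872,800 = R$1,715,584.80.
Interest = R$999,500.00, so EBIT − I = R$716,084.80.
Degree of combined leverage = contribution ÷ (EBIT − I) = R$11,588,384.80 ÷ R$716,084.80 = 16.1830.
%ΔEPS = DCL × %ΔSales = 16.1830 × +8.3% = +134.3%.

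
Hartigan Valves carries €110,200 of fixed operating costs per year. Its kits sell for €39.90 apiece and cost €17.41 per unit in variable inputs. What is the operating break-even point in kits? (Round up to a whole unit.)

4,900 kits

Unit CM = price − variable cost = €39.90 − €17.41 = €22.49.
Units to break even: €110,200 ÷ €22.49 = 4,899.96, rounded up to 4,900.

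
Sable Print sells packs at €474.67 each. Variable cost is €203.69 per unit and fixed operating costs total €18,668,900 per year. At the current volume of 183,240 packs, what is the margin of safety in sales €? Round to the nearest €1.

€54,276,609

Contribution margin per unit = €474.67 − €203.69 = €270.98. Break-even units = €18,668,900 ÷ €270.98 = 68,894.01; break-even revenue = 68,894.01 × €474.67 = €32,701,921.78.
Actual sales revenue = 183,240 × €474.67 = €86,978,530.80.
Margin of safety = €86,978,530.80 − €32,701,921.78 = €54,276,609.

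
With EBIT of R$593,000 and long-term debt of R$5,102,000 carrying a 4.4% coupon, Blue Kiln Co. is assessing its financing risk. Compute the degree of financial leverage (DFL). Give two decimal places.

Annual interest charges come to R$224,488.00.
Degree of financial leverage = EBIT / (EBIT − interest) = R$593,000 / R$368,512.00 = 1.6092.

1.61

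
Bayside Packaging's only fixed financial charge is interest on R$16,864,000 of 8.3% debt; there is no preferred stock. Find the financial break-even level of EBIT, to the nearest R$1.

R$1,399,712

Annual interest = 8.3% × R$16,864,000 = R$1,399,712.00.
Without preferred stock the financial break-even is simply EBIT = interest = R$1,399,712.00.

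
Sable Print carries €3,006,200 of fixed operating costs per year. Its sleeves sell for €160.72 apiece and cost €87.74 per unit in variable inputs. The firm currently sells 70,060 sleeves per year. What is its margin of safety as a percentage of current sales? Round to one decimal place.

Each unit contributes €160.72 − €87.74 = €72.98. Break-even units = €3,006,200 ÷ €72.98 = 41,192.11; break-even revenue = 41,192.11 × €160.72 = €6,620,395.51.
Current sales = 70,060 × €160.72 = €11,260,043.20.
Margin of safety = (€11,260,043.20 − €6,620,395.51) ÷ €11,260,043.20 = 41.2%.

41.2%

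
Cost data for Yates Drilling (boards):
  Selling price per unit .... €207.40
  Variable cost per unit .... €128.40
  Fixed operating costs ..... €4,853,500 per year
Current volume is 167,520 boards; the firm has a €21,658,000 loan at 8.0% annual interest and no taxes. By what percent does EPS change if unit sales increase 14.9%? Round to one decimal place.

Contribution at this volume is 167,520 × €79.00 = €13,234,080.00.
Operating income = contribution − fixed costs = €13,234,080.00 − €4,853,500 = €8,380,580.00.
After interest of €1,732,640.00, pre-tax earnings = €6,647,940.00.
Degree of combined leverage = contribution ÷ (EBIT − I) = €13,234,080.00 ÷ €6,647,940.00 = 1.9907.
EPS therefore changes by 1.9907 × (+14.9%) = +29.7%.

+29.7%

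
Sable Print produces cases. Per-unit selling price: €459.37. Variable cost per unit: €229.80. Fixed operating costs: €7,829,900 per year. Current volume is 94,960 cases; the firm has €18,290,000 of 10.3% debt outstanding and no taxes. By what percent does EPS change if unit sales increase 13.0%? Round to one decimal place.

+23.4%

Contribution at this volume is 94,960 × €229.57 = €21,799,967.20.
EBIT = €21,799,967.20 − €7,829,900 = €13,970,067.20.
Interest = €1,883,870.00, so EBIT − I = €12,086,197.20.
DCL = total CM / (EBIT − I) = €21,799,967.20 / €12,086,197.20 = 1.8037.
EPS therefore changes by 1.8037 × (+13.0%) = +23.4%.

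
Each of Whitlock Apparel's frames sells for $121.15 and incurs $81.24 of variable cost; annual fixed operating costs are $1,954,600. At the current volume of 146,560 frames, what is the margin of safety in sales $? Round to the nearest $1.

Contribution margin per unit = $121.15 − $81.24 = $39.91. Break-even units = $1,954,600 ÷ $39.91 = 48,975.19; break-even revenue = 48,975.19 × $121.15 = $5,933,344.78.
Actual sales revenue = 146,560 × $121.15 = $17,755,744.00.
Margin of safety = $17,755,744.00 − $5,933,344.78 = $11,822,399.

$11,822,399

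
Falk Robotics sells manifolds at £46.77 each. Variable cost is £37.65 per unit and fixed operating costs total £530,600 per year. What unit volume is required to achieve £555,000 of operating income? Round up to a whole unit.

Contribution margin per unit = £46.77 − £37.65 = £9.12.
Required volume = (fixed costs + target profit) ÷ CM = (£530,600 + £555,000) ÷ £9.12 = 119,035.09, so 119,036 manifolds.

119,036 manifolds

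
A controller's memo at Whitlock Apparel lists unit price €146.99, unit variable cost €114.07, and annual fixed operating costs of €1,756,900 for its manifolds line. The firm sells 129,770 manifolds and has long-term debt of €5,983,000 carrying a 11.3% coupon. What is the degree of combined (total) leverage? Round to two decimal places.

Contribution at this volume is 129,770 × €32.92 = €4,272,028.40.
EBIT = €4,272,028.40 − €1,756,900 = €2,515,128.40. Interest = €676,079.00.
DOL = €4,272,028.40 ÷ €2,515,128.40 = 1.6985; DFL = €2,515,128.40 ÷ €1,839,049.40 = 1.3676.
DCL = DOL × DFL = 1.6985 × 1.3676 = 2.3229.

2.32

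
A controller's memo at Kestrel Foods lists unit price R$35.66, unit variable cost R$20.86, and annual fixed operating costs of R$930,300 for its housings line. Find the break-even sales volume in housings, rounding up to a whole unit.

62,859 housings

Each unit contributes R$35.66 − R$20.86 = R$14.80.
Break-even volume = fixed costs ÷ CM per unit = R$930,300 ÷ R$14.80 = 62,858.11, so 62,859 housings.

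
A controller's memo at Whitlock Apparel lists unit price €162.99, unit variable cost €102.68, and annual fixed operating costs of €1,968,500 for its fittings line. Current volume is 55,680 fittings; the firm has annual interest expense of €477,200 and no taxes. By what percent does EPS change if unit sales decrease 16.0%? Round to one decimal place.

-58.9%

Total contribution margin = 55,680 × €60.31 = €3,358,060.80.
Subtracting fixed costs: EBIT = €3,358,060.80 − €1,968,500 = €1,389,560.80.
Interest = €477,200.00, so EBIT − I = €912,360.80.
DCL = total CM / (EBIT − I) = €3,358,060.80 / €912,360.80 = 3.6806.
EPS therefore changes by 3.6806 × (-16.0%) = -58.9%.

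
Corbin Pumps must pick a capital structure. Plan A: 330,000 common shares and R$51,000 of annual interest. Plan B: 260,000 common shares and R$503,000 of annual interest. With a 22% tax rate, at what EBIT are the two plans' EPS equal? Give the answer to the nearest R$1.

Set EPS_A = EPS_B: (EBIT − R$51,000)(1 − 0.22) ÷ 330,000 = (EBIT − R$503,000)(1 − 0.22) ÷ 260,000.
Cancelling (1 − t) and cross-multiplying: 260,000·(EBIT − 51,000) = 330,000·(EBIT − 503,000).
EBIT × (330,000 − 260,000) = 503,000 × 330,000 − 51,000 × 260,000 = 152,730,000,000, so EBIT = 152,730,000,000 ÷ 70,000 = 2,181,857.14.

R$2,181,857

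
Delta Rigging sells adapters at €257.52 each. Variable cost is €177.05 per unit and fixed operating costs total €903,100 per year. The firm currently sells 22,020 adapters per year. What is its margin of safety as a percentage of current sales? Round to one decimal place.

49.0%

Contribution margin per unit = €257.52 − €177.05 = €80.47. Break-even units = €903,100 ÷ €80.47 = 11,222.82; break-even revenue = 11,222.82 × €257.52 = €2,890,099.57.
Actual sales revenue = 22,020 × €257.52 = €5,670,590.40.
Margin of safety = (€5,670,590.40 − €2,890,099.57) ÷ €5,670,590.40 = 49.0%.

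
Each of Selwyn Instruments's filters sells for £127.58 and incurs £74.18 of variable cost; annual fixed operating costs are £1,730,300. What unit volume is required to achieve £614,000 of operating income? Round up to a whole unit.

43,901 filters

Each unit contributes £127.58 − £74.18 = £53.40.
Required volume = (fixed costs + target profit) ÷ CM = (£1,730,300 + £614,000) ÷ £53.40 = 43,900.75, so 43,901 filters.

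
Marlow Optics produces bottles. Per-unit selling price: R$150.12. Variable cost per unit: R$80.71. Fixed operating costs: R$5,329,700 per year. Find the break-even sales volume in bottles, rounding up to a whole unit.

76,786 bottles

Unit CM = price − variable cost = R$150.12 − R$80.71 = R$69.41.
Units to break even: R$5,329,700 ÷ R$69.41 = 76,785.77, rounded up to 76,786.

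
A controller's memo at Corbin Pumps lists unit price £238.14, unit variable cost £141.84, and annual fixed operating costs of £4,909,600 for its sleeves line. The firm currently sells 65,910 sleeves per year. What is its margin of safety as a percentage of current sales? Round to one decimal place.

22.6%

Contribution margin per unit = £238.14 − £141.84 = £96.30. Break-even units = £4,909,600 ÷ £96.30 = 50,982.35; break-even revenue = 50,982.35 × £238.14 = £12,140,936.07.
Actual sales revenue = 65,910 × £238.14 = £15,695,807.40.
Margin of safety = (£15,695,807.40 − £12,140,936.07) ÷ £15,695,807.40 = 22.6%.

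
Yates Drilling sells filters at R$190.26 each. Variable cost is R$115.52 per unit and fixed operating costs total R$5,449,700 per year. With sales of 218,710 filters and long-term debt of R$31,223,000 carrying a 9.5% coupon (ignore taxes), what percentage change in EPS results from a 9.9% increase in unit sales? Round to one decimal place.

+20.4%

At 218,710 units, contribution = 218,710 × R$74.74 = R$16,346,385.40.
Subtracting fixed costs: EBIT = R$16,346,385.40 − R$5,449,700 = R$10,896,685.40.
Interest = R$2,966,185.00, so EBIT − I = R$7,930,500.40.
Degree of combined leverage = contribution ÷ (EBIT − I) = R$16,346,385.40 ÷ R$7,930,500.40 = 2.0612.
EPS therefore changes by 2.0612 × (+9.9%) = +20.4%.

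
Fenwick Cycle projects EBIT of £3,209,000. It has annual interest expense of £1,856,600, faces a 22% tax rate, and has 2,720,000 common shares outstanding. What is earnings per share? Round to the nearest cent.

£0.39

Interest = £1,856,600.00, so EBT = £3,209,000 − £1,856,600.00 = £1,352,400.00.
After tax at 22%: net income = £1,352,400.00 × 0.78 = £1,054,872.00.
Per share: £1,054,872.00 / 2,720,000 shares = £0.39.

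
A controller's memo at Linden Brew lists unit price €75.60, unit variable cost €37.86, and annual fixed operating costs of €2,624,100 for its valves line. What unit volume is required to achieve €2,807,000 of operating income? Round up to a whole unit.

143,909 valves

Each unit contributes €75.60 − €37.86 = €37.74.
Need Q such that Q × €37.74 − €2,624,100 = €2,807,000, i.e. Q = €5,431,100 / €37.74 = 143,908.32 → 143,909.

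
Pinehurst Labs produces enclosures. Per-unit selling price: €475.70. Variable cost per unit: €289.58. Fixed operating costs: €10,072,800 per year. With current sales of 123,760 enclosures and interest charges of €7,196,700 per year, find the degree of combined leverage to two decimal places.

Contribution at this volume is 123,760 × €186.12 = €23,034,211.20.
EBIT = €23,034,211.20 − €10,072,800 = €12,961,411.20. Interest = €7,196,700.00.
DOL = €23,034,211.20 ÷ €12,961,411.20 = 1.7771; DFL = €12,961,411.20 ÷ €5,764,711.20 = 2.2484.
DCL = DOL × DFL = 1.7771 × 2.2484 = 3.9956.

4.00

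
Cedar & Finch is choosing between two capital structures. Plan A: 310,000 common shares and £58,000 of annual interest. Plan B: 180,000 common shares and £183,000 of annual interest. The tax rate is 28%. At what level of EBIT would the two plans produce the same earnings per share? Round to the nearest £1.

£356,077

Set EPS_A = EPS_B: (EBIT − £58,000)(1 − 0.28) ÷ 310,000 = (EBIT − £183,000)(1 − 0.28) ÷ 180,000.
The (1 − t) factor cancels: (EBIT − 58,000) × 180,000 = (EBIT − 183,000) × 310,000.
EBIT × (310,000 − 180,000) = 183,000 × 310,000 − 58,000 × 180,000 = 46,290,000,000, so EBIT = 46,290,000,000 ÷ 130,000 = 356,076.92.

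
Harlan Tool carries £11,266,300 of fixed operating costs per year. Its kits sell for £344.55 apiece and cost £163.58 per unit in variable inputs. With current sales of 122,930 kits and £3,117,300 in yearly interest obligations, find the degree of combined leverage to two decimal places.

At 122,930 units, contribution = 122,930 × £180.97 = £22,246,642.10.
Operating income = contribution − fixed costs = £22,246,642.10 − £11,266,300 = £10,980,342.10. Interest = £3,117,300.00.
DOL = £22,246,642.10 ÷ £10,980,342.10 = 2.0260; DFL = £10,980,342.10 ÷ £7,863,042.10 = 1.3964.
Combined leverage = 2.0260 × 1.3964 = 2.8291.

2.83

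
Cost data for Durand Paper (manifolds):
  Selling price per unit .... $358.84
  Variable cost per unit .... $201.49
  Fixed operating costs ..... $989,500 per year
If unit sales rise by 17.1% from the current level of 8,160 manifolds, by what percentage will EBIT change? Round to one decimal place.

+74.6%

At 8,160 units, contribution = 8,160 × $157.35 = $1,283,976.00.
Operating income = contribution − fixed costs = $1,283,976.00 − $989,500 = $294,476.00.
So DOL = total CM / EBIT = $1,283,976.00 / $294,476.00 = 4.3602.
Operating income changes by 4.3602 × +17.1% = +74.6%.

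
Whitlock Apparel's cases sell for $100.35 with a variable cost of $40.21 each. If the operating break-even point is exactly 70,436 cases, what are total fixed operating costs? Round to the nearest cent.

Unit CM = price − variable cost = $100.35 − $40.21 = $60.14.
Since BE = FC / CM, FC = 70,436 × $60.14 = $4,236,021.04.

$4,236,021.04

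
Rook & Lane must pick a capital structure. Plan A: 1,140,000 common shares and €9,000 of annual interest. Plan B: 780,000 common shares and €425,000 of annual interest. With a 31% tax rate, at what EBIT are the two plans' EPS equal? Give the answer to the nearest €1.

At indifference, (EBIT − 9,000)(1 − t)/1,140,000 = (EBIT − 425,000)(1 − t)/780,000.
The (1 − t) factor cancels: (EBIT − 9,000) × 780,000 = (EBIT − 425,000) × 1,140,000.
Solving, EBIT = (425,000·1,140,000 − 9,000·780,000) / (1,140,000 − 780,000) = 477,480,000,000 / 360,000 = 1,326,333.33.

€1,326,333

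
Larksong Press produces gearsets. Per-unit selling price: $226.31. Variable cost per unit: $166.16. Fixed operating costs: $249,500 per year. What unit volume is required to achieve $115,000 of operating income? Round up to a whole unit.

6,060 gearsets

Each unit contributes $226.31 − $166.16 = $60.15.
Need Q such that Q × $60.15 − $249,500 = $115,000, i.e. Q = $364,500 / $60.15 = 6,059.85 → 6,060.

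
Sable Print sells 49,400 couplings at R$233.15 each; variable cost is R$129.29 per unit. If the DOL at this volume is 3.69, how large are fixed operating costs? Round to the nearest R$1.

R$3,740,255

Contribution at this volume is 49,400 × R$103.86 = R$5,130,684.00.
Since DOL = CM ÷ EBIT, EBIT = R$5,130,684.00 ÷ 3.69 = R$1,390,429.27.
And FC = contribution − EBIT = R$5,130,684.00 − R$1,390,429.27 = R$3,740,255.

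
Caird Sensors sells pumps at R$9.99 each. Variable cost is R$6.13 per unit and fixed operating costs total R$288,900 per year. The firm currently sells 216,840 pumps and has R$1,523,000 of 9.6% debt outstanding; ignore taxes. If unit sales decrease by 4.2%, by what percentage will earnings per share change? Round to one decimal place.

Total contribution margin = 216,840 × R$3.86 = R$837,002.40.
EBIT = R$837,002.40 − R$288,900 = R$548,102.40.
After interest of R$146,208.00, pre-tax earnings = R$401,894.40.
Degree of combined leverage = contribution ÷ (EBIT − I) = R$837,002.40 ÷ R$401,894.40 = 2.0826.
%ΔEPS = DCL × %ΔSales = 2.0826 × -4.2% = -8.7%.

-8.7%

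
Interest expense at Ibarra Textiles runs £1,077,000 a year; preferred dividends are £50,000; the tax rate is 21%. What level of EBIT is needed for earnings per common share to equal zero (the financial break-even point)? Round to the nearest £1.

£1,140,291

Grossing the preferred dividend up to pre-tax terms: £50,000 / (1 − 0.21) = £63,291.14.
Financial break-even EBIT = interest + D_p ÷ (1 − t) = £1,077,000 + £63,291.14 = £1,140,291.14.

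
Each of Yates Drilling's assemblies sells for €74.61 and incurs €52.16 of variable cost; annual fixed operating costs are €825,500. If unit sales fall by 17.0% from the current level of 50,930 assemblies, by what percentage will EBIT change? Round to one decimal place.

-61.1%

Contribution at this volume is 50,930 × €22.45 = €1,143,378.50.
Operating income = contribution − fixed costs = €1,143,378.50 − €825,500 = €317,878.50.
So DOL = total CM / EBIT = €1,143,378.50 / €317,878.50 = 3.5969.
%ΔEBIT = DOL × %ΔSales = 3.5969 × -17.0% = -61.1%.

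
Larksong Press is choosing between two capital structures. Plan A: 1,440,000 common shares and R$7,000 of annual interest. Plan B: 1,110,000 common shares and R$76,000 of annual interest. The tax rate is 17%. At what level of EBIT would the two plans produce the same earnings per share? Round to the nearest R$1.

R$308,091

At indifference, (EBIT − 7,000)(1 − t)/1,440,000 = (EBIT − 76,000)(1 − t)/1,110,000.
Cancelling (1 − t) and cross-multiplying: 1,110,000·(EBIT − 7,000) = 1,440,000·(EBIT − 76,000).
EBIT × (1,440,000 − 1,110,000) = 76,000 × 1,440,000 − 7,000 × 1,110,000 = 101,670,000,000, so EBIT = 101,670,000,000 ÷ 330,000 = 308,090.91.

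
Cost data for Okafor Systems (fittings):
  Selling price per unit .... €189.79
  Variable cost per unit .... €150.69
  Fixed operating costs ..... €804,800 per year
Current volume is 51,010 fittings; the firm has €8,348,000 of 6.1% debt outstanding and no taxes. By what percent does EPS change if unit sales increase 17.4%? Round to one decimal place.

+51.0%

Contribution at this volume is 51,010 × €39.10 = €1,994,491.00.
Operating income = contribution − fixed costs = €1,994,491.00 − €804,800 = €1,189,691.00.
Interest = €509,228.00, so EBIT − I = €680,463.00.
DCL = total CM / (EBIT − I) = €1,994,491.00 / €680,463.00 = 2.9311.
EPS therefore changes by 2.9311 × (+17.4%) = +51.0%.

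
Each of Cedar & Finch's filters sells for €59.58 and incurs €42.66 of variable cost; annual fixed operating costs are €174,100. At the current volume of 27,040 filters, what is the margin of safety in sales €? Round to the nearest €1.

€997,989

Unit CM = price − variable cost = €59.58 − €42.66 = €16.92. Break-even units = €174,100 ÷ €16.92 = 10,289.60; break-even revenue = 10,289.60 × €59.58 = €613,054.26.
Actual sales revenue = 27,040 × €59.58 = €1,611,043.20.
Margin of safety = €1,611,043.20 − €613,054.26 = €997,989.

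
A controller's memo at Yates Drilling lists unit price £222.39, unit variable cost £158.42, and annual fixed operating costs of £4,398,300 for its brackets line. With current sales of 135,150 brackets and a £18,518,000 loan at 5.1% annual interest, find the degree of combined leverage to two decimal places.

2.62

Total contribution margin = 135,150 × £63.97 = £8,645,545.50.
Operating income = contribution − fixed costs = £8,645,545.50 − £4,398,300 = £4,247,245.50. Interest = £944,418.00, so EBIT − I = £3,302,827.50.
Degree of total leverage = total CM / (EBIT − interest) = £8,645,545.50 / £3,302,827.50 = 2.6176.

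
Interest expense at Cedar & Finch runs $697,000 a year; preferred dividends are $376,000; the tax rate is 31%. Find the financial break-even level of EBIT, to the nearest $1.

$1,241,928

Preferred dividends are paid after tax, so their pre-tax equivalent is $376,000 ÷ (1 − 0.31) = $544,927.54.
Financial break-even EBIT = interest + D_p ÷ (1 − t) = $697,000 + $544,927.54 = $1,241,927.54.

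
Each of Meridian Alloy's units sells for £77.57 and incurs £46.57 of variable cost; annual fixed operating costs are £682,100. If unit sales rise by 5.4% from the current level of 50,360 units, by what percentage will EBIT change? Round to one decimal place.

At 50,360 units, contribution = 50,360 × £31.00 = £1,561,160.00.
EBIT = £1,561,160.00 − £682,100 = £879,060.00.
DOL = contribution ÷ EBIT = £1,561,160.00 ÷ £879,060.00 = 1.7759.
So EBIT moves 1.7759 × (+5.4%) = +9.6%.

+9.6%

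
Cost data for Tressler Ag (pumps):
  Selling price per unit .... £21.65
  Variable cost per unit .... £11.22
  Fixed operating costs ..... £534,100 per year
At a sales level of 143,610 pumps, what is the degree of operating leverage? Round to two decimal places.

At 143,610 units, contribution = 143,610 × £10.43 = £1,497,852.30.
Operating income = contribution − fixed costs = £1,497,852.30 − £534,100 = £963,752.30.
Degree of operating leverage = £1,497,852.30 / £963,752.30 = 1.5542.

1.55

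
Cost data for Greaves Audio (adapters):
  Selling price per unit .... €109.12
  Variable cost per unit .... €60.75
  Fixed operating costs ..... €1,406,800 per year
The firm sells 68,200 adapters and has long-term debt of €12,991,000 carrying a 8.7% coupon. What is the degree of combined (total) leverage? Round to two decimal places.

Contribution at this volume is 68,200 × €48.37 = €3,298,834.00.
Subtracting fixed costs: EBIT = €3,298,834.00 − €1,406,800 = €1,892,034.00. Interest = €1,130,217.00, so EBIT − I = €761,817.00.
Degree of total leverage = total CM / (EBIT − interest) = €3,298,834.00 / €761,817.00 = 4.3302.

4.33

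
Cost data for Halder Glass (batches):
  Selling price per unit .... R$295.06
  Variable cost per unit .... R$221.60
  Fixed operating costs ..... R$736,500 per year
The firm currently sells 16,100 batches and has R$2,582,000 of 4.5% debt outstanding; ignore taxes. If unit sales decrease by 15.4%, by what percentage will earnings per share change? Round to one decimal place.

-55.2%

At 16,100 units, contribution = 16,100 × R$73.46 = R$1,182,706.00.
EBIT = R$1,182,706.00 − R$736,500 = R$446,206.00.
After interest of R$116,190.00, pre-tax earnings = R$330,016.00.
DCL = total CM / (EBIT − I) = R$1,182,706.00 / R$330,016.00 = 3.5838.
%ΔEPS = DCL × %ΔSales = 3.5838 × -15.4% = -55.2%.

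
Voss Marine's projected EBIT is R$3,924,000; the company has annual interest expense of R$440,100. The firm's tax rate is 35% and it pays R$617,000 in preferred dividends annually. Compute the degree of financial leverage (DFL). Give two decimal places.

1.55

Interest = R$440,100.00.
Pre-tax preferred-dividend burden = R$617,000 ÷ (1 − 0.35) = R$949,230.77.
DFL = EBIT ÷ [EBIT − I − D_p/(1−t)] = R$3,924,000 ÷ [R$3,924,000 − R$440,100.00 − R$949,230.77] = R$3,924,000 ÷ R$2,534,669.23 = 1.5481.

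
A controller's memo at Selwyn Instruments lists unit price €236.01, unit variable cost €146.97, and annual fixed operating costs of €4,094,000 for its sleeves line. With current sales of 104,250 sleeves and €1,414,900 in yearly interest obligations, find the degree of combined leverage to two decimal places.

Total contribution margin = 104,250 × €89.04 = €9,282,420.00.
EBIT = €9,282,420.00 − €4,094,000 = €5,188,420.00. Interest = €1,414,900.00, so EBIT − I = €3,773,520.00.
Degree of total leverage = total CM / (EBIT − interest) = €9,282,420.00 / €3,773,520.00 = 2.4599.

2.46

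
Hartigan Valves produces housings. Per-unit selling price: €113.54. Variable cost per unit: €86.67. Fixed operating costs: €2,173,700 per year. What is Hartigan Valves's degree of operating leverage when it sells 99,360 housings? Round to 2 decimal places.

Contribution at this volume is 99,360 × €26.87 = €2,669,803.20.
Operating income = contribution − fixed costs = €2,669,803.20 − €2,173,700 = €496,103.20.
DOL = contribution ÷ EBIT = €2,669,803.20 ÷ €496,103.20 = 5.3815.

5.38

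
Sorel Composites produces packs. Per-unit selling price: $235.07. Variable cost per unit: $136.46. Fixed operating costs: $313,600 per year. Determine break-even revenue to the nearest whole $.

CM per unit = $235.07 − $136.46 = $98.61; CM ratio = $98.61 / $235.07 = 0.4195.
Break-even sales = FC ÷ CM ratio = $313,600 × $235.07 / $98.61 = $747,571.

$747,571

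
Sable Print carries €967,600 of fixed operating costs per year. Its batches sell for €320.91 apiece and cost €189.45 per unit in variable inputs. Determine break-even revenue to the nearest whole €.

€2,362,030

CM per unit = €320.91 − €189.45 = €131.46; CM ratio = €131.46 / €320.91 = 0.4096.
Break-even revenue = fixed costs × price ÷ CM = €967,600 × €320.91 ÷ €131.46 = €2,362,030.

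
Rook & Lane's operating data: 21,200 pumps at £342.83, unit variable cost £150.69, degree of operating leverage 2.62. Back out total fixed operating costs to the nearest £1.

At 21,200 units, contribution = 21,200 × £192.14 = £4,073,368.00.
DOL = contribution / EBIT, so EBIT = £4,073,368.00 / 2.62 = £1,554,720.61.
Fixed costs = CM − EBIT = £4,073,368.00 − £1,554,720.61 = £2,518,647.

£2,518,647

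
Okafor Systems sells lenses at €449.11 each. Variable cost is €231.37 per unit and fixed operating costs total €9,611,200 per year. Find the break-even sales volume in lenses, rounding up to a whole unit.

44,141 lenses

Each unit contributes €449.11 − €231.37 = €217.74.
Units to break even: €9,611,200 ÷ €217.74 = 44,140.72, rounded up to 44,141.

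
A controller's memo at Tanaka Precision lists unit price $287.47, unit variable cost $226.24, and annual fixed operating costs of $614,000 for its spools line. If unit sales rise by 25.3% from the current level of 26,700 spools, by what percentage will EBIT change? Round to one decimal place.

+40.5%

Contribution at this volume is 26,700 × $61.23 = $1,634,841.00.
EBIT = $1,634,841.00 − $614,000 = $1,020,841.00.
So DOL = total CM / EBIT = $1,634,841.00 / $1,020,841.00 = 1.6015.
So EBIT moves 1.6015 × (+25.3%) = +40.5%.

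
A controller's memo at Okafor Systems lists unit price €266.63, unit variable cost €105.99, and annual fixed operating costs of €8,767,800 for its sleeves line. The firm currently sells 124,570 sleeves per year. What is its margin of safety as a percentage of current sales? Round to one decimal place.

56.2%

Unit CM = price − variable cost = €266.63 − €105.99 = €160.64. Break-even units = €8,767,800 ÷ €160.64 = 54,580.43; break-even revenue = 54,580.43 × €266.63 = €14,552,779.59.
Actual sales revenue = 124,570 × €266.63 = €33,214,099.10.
Margin of safety = (€33,214,099.10 − €14,552,779.59) ÷ €33,214,099.10 = 56.2%.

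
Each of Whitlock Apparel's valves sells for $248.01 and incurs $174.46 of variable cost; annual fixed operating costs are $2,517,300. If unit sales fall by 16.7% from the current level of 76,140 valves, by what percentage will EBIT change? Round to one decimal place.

Contribution at this volume is 76,140 × $73.55 = $5,600,097.00.
EBIT = $5,600,097.00 − $2,517,300 = $3,082,797.00.
Degree of operating leverage = $5,600,097.00 / $3,082,797.00 = 1.8166.
%ΔEBIT = DOL × %ΔSales = 1.8166 × -16.7% = -30.3%.

-30.3%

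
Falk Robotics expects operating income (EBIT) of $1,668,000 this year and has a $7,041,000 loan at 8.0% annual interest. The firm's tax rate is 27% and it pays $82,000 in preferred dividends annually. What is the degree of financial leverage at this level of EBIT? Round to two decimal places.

Annual interest charges come to $563,280.00.
Preferred dividends grossed up pre-tax: $82,000 / (1 − 0.27) = $112,328.77.
DFL = EBIT ÷ [EBIT − I − D_p/(1−t)] = $1,668,000 ÷ [$1,668,000 − $563,280.00 − $112,328.77] = $1,668,000 ÷ $992,391.23 = 1.6808.

1.68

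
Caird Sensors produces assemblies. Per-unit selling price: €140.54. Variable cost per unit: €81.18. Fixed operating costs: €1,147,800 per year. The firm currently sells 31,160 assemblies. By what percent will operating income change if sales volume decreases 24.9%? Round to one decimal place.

-65.6%

At 31,160 units, contribution = 31,160 × €59.36 = €1,849,657.60.
Subtracting fixed costs: EBIT = €1,849,657.60 − €1,147,800 = €701,857.60.
DOL = contribution ÷ EBIT = €1,849,657.60 ÷ €701,857.60 = 2.6354.
Operating income changes by 2.6354 × -24.9% = -65.6%.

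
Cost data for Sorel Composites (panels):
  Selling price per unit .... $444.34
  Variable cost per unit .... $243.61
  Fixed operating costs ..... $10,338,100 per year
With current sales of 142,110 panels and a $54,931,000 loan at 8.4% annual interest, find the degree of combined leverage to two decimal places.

Total contribution margin = 142,110 × $200.73 = $28,525,740.30.
Operating income = contribution − fixed costs = $28,525,740.30 − $10,338,100 = $18,187,640.30. Interest = $4,614,204.00, so EBIT − I = $13,573,436.30.
Degree of total leverage = total CM / (EBIT − interest) = $28,525,740.30 / $13,573,436.30 = 2.1016.

2.10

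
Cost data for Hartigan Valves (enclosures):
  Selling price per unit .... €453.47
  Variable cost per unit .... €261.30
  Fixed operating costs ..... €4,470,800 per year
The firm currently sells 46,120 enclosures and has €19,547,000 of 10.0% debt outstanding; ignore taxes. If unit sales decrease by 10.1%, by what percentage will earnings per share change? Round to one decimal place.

Contribution at this volume is 46,120 × €192.17 = €8,862,880.40.
Subtracting fixed costs: EBIT = €8,862,880.40 − €4,470,800 = €4,392,080.40.
Interest = €1,954,700.00, so EBIT − I = €2,437,380.40.
DCL = total CM / (EBIT − I) = €8,862,880.40 / €2,437,380.40 = 3.6362.
%ΔEPS = DCL × %ΔSales = 3.6362 × -10.1% = -36.7%.

-36.7%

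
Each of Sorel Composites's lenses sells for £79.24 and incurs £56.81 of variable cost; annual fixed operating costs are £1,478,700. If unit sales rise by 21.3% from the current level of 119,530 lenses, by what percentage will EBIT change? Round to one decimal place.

At 119,530 units, contribution = 119,530 × £22.43 = £2,681,057.90.
Subtracting fixed costs: EBIT = £2,681,057.90 − £1,478,700 = £1,202,357.90.
Degree of operating leverage = £2,681,057.90 / £1,202,357.90 = 2.2298.
So EBIT moves 2.2298 × (+21.3%) = +47.5%.

+47.5%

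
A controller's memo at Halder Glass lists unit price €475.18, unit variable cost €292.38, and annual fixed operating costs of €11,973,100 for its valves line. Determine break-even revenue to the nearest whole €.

CM per unit = €475.18 − €292.38 = €182.80; CM ratio = €182.80 / €475.18 = 0.3847.
Break-even sales = FC ÷ CM ratio = €11,973,100 × €475.18 / €182.80 = €31,123,510.

€31,123,510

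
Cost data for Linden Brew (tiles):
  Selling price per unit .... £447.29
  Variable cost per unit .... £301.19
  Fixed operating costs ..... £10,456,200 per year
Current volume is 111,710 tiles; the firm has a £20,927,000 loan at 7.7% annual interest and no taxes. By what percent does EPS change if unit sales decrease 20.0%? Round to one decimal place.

-76.7%

At 111,710 units, contribution = 111,710 × £146.10 = £16,320,831.00.
Subtracting fixed costs: EBIT = £16,320,831.00 − £10,456,200 = £5,864,631.00.
After interest of £1,611,379.00, pre-tax earnings = £4,253,252.00.
Degree of combined leverage = contribution ÷ (EBIT − I) = £16,320,831.00 ÷ £4,253,252.00 = 3.8373.
%ΔEPS = DCL × %ΔSales = 3.8373 × -20.0% = -76.7%.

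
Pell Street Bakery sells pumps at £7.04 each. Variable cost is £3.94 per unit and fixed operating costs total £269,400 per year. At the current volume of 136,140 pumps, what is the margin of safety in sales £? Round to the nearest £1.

Contribution margin per unit = £7.04 − £3.94 = £3.10. Break-even units = £269,400 ÷ £3.10 = 86,903.23; break-even revenue = 86,903.23 × £7.04 = £611,798.71.
Actual sales revenue = 136,140 × £7.04 = £958,425.60.
Margin of safety = £958,425.60 − £611,798.71 = £346,627.

£346,627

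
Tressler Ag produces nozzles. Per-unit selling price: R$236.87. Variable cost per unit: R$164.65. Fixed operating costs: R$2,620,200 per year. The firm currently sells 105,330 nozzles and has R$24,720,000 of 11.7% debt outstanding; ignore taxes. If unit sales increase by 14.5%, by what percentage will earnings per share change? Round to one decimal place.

Contribution at this volume is 105,330 × R$72.22 = R$7,606,932.60.
Subtracting fixed costs: EBIT = R$7,606,932.60 − R$2,620,200 = R$4,986,732.60.
After interest of R$2,892,240.00, pre-tax earnings = R$2,094,492.60.
Degree of combined leverage = contribution ÷ (EBIT − I) = R$7,606,932.60 ÷ R$2,094,492.60 = 3.6319.
EPS therefore changes by 3.6319 × (+14.5%) = +52.7%.

+52.7%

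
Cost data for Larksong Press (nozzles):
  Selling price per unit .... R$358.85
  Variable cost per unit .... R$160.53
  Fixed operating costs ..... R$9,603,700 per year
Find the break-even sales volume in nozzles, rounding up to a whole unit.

48,426 nozzles

Each unit contributes R$358.85 − R$160.53 = R$198.32.
Break-even Q = R$9,603,700 / R$198.32 = 48,425.27 → 48,426 nozzles.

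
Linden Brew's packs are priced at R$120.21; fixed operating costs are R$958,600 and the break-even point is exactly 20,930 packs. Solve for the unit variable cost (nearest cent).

R$74.41

At break-even, FC = Q × (P − VC), so P − VC = R$958,600 ÷ 20,930 = R$45.8003.
Variable cost per unit = R$120.21 − R$45.8003 = R$74.41.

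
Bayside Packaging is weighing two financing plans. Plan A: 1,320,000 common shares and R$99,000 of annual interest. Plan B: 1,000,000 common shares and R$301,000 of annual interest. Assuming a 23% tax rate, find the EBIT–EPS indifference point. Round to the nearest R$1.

R$932,250

Set EPS_A = EPS_B: (EBIT − R$99,000)(1 − 0.23) ÷ 1,320,000 = (EBIT − R$301,000)(1 − 0.23) ÷ 1,000,000.
The (1 − t) factor cancels: (EBIT − 99,000) × 1,000,000 = (EBIT − 301,000) × 1,320,000.
EBIT × (1,320,000 − 1,000,000) = 301,000 × 1,320,000 − 99,000 × 1,000,000 = 298,320,000,000, so EBIT = 298,320,000,000 ÷ 320,000 = 932,250.00.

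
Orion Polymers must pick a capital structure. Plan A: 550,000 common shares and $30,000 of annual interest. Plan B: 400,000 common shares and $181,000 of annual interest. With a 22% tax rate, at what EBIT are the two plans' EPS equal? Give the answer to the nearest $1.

At indifference, (EBIT − 30,000)(1 − t)/550,000 = (EBIT − 181,000)(1 − t)/400,000.
The (1 − t) factor cancels: (EBIT − 30,000) × 400,000 = (EBIT − 181,000) × 550,000.
Solving, EBIT = (181,000·550,000 − 30,000·400,000) / (550,000 − 400,000) = 87,550,000,000 / 150,000 = 583,666.67.

$583,667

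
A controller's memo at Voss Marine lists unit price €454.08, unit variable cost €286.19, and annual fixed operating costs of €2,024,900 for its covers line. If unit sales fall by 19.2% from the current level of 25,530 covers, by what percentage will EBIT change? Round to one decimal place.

-36.4%

Total contribution margin = 25,530 × €167.89 = €4,286,231.70.
Operating income = contribution − fixed costs = €4,286,231.70 − €2,024,900 = €2,261,331.70.
DOL = contribution ÷ EBIT = €4,286,231.70 ÷ €2,261,331.70 = 1.8954.
So EBIT moves 1.8954 × (-19.2%) = -36.4%.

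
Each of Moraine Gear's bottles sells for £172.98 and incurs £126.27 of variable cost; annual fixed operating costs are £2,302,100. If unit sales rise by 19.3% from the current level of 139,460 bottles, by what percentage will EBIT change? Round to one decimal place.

Contribution at this volume is 139,460 × £46.71 = £6,514,176.60.
Operating income = contribution − fixed costs = £6,514,176.60 − £2,302,100 = £4,212,076.60.
Degree of operating leverage = £6,514,176.60 / £4,212,076.60 = 1.5465.
%ΔEBIT = DOL × %ΔSales = 1.5465 × +19.3% = +29.8%.

+29.8%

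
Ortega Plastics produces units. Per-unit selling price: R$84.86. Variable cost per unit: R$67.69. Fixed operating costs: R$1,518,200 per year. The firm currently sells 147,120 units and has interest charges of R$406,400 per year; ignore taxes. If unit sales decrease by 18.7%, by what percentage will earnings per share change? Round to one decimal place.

Total contribution margin = 147,120 × R$17.17 = R$2,526,050.40.
Subtracting fixed costs: EBIT = R$2,526,050.40 − R$1,518,200 = R$1,007,850.40.
After interest of R$406,400.00, pre-tax earnings = R$601,450.40.
DCL = total CM / (EBIT − I) = R$2,526,050.40 / R$601,450.40 = 4.1999.
%ΔEPS = DCL × %ΔSales = 4.1999 × -18.7% = -78.5%.

-78.5%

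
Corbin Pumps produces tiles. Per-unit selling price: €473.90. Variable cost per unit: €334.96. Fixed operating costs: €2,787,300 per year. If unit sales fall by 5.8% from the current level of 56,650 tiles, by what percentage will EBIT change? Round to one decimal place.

Total contribution margin = 56,650 × €138.94 = €7,870,951.00.
Operating income = contribution − fixed costs = €7,870,951.00 − €2,787,300 = €5,083,651.00.
Degree of operating leverage = €7,870,951.00 / €5,083,651.00 = 1.5483.
Operating income changes by 1.5483 × -5.8% = -9.0%.

-9.0%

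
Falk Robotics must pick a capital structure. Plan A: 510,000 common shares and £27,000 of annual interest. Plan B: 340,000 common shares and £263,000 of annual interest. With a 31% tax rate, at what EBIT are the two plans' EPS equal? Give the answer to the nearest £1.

£735,000

At indifference, (EBIT − 27,000)(1 − t)/510,000 = (EBIT − 263,000)(1 − t)/340,000.
The (1 − t) factor cancels: (EBIT − 27,000) × 340,000 = (EBIT − 263,000) × 510,000.
EBIT × (510,000 − 340,000) = 263,000 × 510,000 − 27,000 × 340,000 = 124,950,000,000, so EBIT = 124,950,000,000 ÷ 170,000 = 735,000.00.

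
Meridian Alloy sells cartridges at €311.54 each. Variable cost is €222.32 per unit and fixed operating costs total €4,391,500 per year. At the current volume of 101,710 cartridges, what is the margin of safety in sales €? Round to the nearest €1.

€16,352,415

Unit CM = price − variable cost = €311.54 − €222.32 = €89.22. Break-even units = €4,391,500 ÷ €89.22 = 49,221.03; break-even revenue = 49,221.03 × €311.54 = €15,334,318.65.
Actual sales revenue = 101,710 × €311.54 = €31,686,733.40.
Margin of safety = €31,686,733.40 − €15,334,318.65 = €16,352,415.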